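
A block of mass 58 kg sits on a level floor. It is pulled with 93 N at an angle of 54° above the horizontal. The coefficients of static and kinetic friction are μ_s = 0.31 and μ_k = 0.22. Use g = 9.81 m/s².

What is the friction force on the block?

N = m g − P sin α = 569 − 93×sin 54° = 493.7 N.
For equilibrium, f = P cos α = 93×cos 54° = 54.66 N.
The static-friction limit is μ_s N = 153.1 N.
Since 54.66 N does not exceed the limit, the block stays at rest and f = 54.7 N.

f ≈ 54.7 N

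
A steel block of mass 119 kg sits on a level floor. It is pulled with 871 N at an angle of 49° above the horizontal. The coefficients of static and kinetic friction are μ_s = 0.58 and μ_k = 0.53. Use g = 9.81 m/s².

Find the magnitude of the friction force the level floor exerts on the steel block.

f ≈ 270 N

N = m g − P sin α = 1167 − 871×sin 49° = 510 N.
The horizontal driving force is P cos α = 571.4 N, so equilibrium needs friction f = 571.4 N.
μ_s N = 0.58 × 510 = 295.8 N.
The required friction exceeds μ_s N, so the steel block moves and f = μ_k N = 270 N.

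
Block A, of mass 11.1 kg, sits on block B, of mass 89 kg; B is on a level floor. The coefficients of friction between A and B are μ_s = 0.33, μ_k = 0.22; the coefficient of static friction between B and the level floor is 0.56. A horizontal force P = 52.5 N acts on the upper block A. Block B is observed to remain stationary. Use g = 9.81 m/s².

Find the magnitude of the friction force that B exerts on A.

Between the blocks, N₁ = m_A g = 108.9 N.
Maximum static friction on A from B: μ_s N₁ = 0.33×108.9 = 35.93 N.
Since P = 52.5 N > 35.93 N, A slides on B; the A–B friction is kinetic: f₁ = μ_k N₁ = 0.22×108.9 = 24 N.
B experiences an equal 24 N forward from A (third law). B is in equilibrium, so the floor supplies f₂ = 24 N of static friction (limit μ_s(m_A+m_B)g = 549.9 N, not exceeded).

f ≈ 24 N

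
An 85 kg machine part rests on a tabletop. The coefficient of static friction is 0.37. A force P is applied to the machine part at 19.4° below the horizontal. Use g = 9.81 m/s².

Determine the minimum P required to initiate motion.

N = m g + P sin α (the push presses the machine part into the tabletop).
At impending slip, P cos α = μ_s N = μ_s (m g + P sin α).
Solving: P (cos α − μ_s sin α) = μ_s m g → P = 0.37×834/(cos 19.4° − 0.37 sin 19.4°) = 309/0.8203 = 376 N.

P ≈ 376 N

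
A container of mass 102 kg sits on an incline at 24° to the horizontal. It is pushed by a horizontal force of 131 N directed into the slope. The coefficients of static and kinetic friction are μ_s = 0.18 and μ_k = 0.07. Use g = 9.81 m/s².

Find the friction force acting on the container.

f ≈ 67.7 N (up the incline)

Normal direction: N = m g cos θ + P sin θ = 967.4 N.
Parallel to the incline: P cos θ − m g sin θ = 119.7 − 407 = -287.3 N; the friction needed to balance this is 287.3 N acting up the slope.
The limit of static friction is μ_s N = 174.1 N.
|f_req| = 287.3 > 174.1 N → the container slides down the incline; f = μ_k N = 0.07 × 967.4 = 67.7 N.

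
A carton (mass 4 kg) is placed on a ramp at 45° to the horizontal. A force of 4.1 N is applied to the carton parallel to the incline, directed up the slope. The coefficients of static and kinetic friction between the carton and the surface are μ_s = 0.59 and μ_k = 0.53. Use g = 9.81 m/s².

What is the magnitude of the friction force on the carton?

The normal reaction is N = m g cos θ = 27.75 N.
The friction needed for equilibrium is m g sin θ − P = 27.75 − 4.1 = 23.65 N, measured positive up-slope.
Static friction can supply at most μ_s N = 16.37 N.
Since |23.65| > 16.37 N, static friction cannot hold it; the carton slides down the incline and kinetic friction applies: f = μ_k N = 0.53 × 27.75 = 14.7 N.

f ≈ 14.7 N (up the incline)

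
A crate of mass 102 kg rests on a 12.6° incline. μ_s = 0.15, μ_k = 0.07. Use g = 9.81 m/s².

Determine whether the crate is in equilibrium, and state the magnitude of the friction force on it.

f ≈ 68.4 N

N = m g cos θ = 977 N.
Down-slope weight component: m g sin θ = 218 N.
μ_s N = 146 N.
218 > 146 N, so it slides; kinetic friction f = μ_k N = 0.07×977 = 68.4 N.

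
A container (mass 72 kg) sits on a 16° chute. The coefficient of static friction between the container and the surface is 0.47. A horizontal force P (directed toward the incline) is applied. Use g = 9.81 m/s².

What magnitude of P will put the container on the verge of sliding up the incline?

P ≈ 618 N

At impending motion up the slope, friction acts down-slope at its limit: f = μ_s N.
Perpendicular to the incline: N = m g cos θ + P sin θ.
Along the incline: P cos θ = m g sin θ + μ_s N = m g sin θ + μ_s (m g cos θ + P sin θ).
Solving, P (cos θ − μ_s sin θ) = m g (sin θ + μ_s cos θ), so P = 72×9.81×(sin 16° + 0.47 cos 16°)/(cos 16° − 0.47 sin 16°) = 706×0.7274/0.8317 = 618 N.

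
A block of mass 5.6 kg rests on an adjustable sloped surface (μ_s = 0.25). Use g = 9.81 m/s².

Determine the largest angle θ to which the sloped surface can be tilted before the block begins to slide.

θ_max ≈ 14°

At the slip threshold, m g sin θ = μ_s · m g cos θ, so tan θ = μ_s.
θ_max = arctan(0.25) = 14°.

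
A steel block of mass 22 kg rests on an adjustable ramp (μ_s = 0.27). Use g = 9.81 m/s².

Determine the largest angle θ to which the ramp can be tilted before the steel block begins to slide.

θ_max ≈ 15.1°

At the slip threshold, m g sin θ = μ_s · m g cos θ, so tan θ = μ_s.
θ_max = arctan(0.27) = 15.1°.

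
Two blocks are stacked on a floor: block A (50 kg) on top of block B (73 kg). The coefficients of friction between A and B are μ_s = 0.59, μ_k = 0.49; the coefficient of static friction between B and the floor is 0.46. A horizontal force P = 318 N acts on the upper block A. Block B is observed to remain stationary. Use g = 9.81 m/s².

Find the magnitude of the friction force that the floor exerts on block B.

f ≈ 240 N

Between the blocks, N₁ = m_A g = 490.5 N.
So the A–B interface can sustain at most μ_s N₁ = 289.4 N of static friction.
Since P = 318 N > 289.4 N, A slides on B; the A–B friction is kinetic: f₁ = μ_k N₁ = 0.49×490.5 = 240 N.
B experiences an equal 240 N forward from A (third law). B is in equilibrium, so the floor supplies f₂ = 240 N of static friction (limit μ_s(m_A+m_B)g = 555 N, not exceeded).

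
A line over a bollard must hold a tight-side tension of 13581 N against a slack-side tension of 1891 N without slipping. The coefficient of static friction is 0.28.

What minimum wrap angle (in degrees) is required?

β_min ≈ 403°

T₂/T₁ = e^{μβ} → β = ln(T₂/T₁)/μ.
β = ln(13581/1891)/0.28 = 1.972/0.28 = 7.041 rad.
In degrees: β = 7.041 × 180/π = 403°.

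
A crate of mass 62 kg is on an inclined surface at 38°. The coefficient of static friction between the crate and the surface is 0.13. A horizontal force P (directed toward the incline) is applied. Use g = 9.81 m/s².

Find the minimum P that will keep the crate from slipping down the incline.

P_min ≈ 360 N

The crate tends to slide down (tan θ > μ_s), so at the point of impending slip friction acts up-slope at its limit: f = μ_s N.
Perpendicular to the incline: N = m g cos θ + P sin θ.
Along the incline: P cos θ + μ_s N = m g sin θ, i.e. P cos θ + μ_s (m g cos θ + P sin θ) = m g sin θ.
Solving, P (cos θ + μ_s sin θ) = m g (sin θ − μ_s cos θ), so P = 608×0.5132/0.868 = 360 N.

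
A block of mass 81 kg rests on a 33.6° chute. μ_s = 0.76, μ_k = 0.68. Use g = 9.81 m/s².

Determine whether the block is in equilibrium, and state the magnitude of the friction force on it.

f ≈ 440 N

N = m g cos θ = 662 N.
Down-slope weight component: m g sin θ = 440 N.
μ_s N = 503 N.
440 ≤ 503 N, so it stays put; friction = 440 N.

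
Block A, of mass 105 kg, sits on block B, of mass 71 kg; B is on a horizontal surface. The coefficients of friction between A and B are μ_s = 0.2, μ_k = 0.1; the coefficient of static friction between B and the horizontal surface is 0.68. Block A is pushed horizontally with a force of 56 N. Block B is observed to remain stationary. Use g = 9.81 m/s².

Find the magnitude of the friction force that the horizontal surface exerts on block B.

The normal force B exerts on A is simply A's weight, N₁ = 1030 N.
Maximum static friction on A from B: μ_s N₁ = 0.2×1030 = 206 N.
P = 56 N is within that limit, so A and B move together (both at rest); the A–B friction is simply f₁ = P = 56 N.
B experiences an equal 56 N forward from A (third law). B is in equilibrium, so the floor supplies f₂ = 56 N of static friction (limit μ_s(m_A+m_B)g = 1174 N, not exceeded).

f ≈ 56 N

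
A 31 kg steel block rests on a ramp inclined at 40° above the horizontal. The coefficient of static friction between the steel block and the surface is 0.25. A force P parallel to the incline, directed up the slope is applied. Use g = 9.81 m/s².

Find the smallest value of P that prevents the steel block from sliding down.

The steel block tends to slide down (tan θ > μ_s), so at the point of impending slip friction acts up-slope at its limit: f = μ_s N.
P is parallel to the surface, so N = m g cos θ = 233 N.
Along the incline: P + μ_s N = m g sin θ, so P = 195 − 0.25×233 = 137 N.

P_min ≈ 137 N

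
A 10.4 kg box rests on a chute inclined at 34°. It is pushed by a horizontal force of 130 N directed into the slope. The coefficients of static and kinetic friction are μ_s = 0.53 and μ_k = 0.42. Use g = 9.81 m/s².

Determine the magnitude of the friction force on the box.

The horizontal push has a component P sin θ into the surface, so N = m g cos θ + P sin θ = 84.58 + 72.7 = 157.3 N.
Along the incline, the net driving force (taking up-slope positive) is P cos θ − m g sin θ = 107.8 − 57.05 = 50.72 N, so equilibrium requires friction f = -50.72 N (down-slope).
Maximum static friction: μ_s N = 0.53 × 157.3 = 83.36 N.
|f_req| = 50.72 ≤ 83.36 N → the box is in equilibrium; friction equals the required value.

f ≈ 50.7 N (down the incline)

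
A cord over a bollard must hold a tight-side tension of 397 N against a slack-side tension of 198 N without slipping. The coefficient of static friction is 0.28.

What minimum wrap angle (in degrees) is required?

β_min ≈ 142°

T₂/T₁ = e^{μβ} → β = ln(T₂/T₁)/μ.
β = ln(397/198)/0.28 = 0.6957/0.28 = 2.485 rad.
In degrees: β = 2.485 × 180/π = 142°.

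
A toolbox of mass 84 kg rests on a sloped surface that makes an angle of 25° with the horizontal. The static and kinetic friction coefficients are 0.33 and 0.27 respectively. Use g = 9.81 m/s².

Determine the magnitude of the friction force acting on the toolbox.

f ≈ 202 N (up the incline)

Perpendicular to the surface, N = m g cos θ = 84·9.81·cos 25° = 746.8 N.
Along the slope the weight component is m g sin θ = 348.3 N; friction must supply exactly this, acting up-slope.
Static friction can supply at most μ_s N = 246.5 N.
|348.3| exceeds 246.5 N, so the toolbox slips down-slope; friction is kinetic, f = μ_k N = 0.27×746.8 = 202 N.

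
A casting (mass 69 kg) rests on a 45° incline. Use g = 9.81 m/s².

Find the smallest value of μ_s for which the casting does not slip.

μ_s,min ≈ 1

At the slip threshold m g sin θ = μ_s m g cos θ, so μ_s,min = tan θ.
μ_s,min = tan 45° = 1.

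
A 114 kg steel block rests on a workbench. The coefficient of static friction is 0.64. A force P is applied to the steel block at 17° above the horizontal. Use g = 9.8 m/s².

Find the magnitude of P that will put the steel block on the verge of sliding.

P ≈ 625 N

N = m g − P sin α (the pull lifts the steel block).
At impending slip, P cos α = μ_s N = μ_s (m g − P sin α).
Solving: P (cos α + μ_s sin α) = μ_s m g → P = 0.64×1120/(cos 17° + 0.64 sin 17°) = 715/1.143 = 625 N.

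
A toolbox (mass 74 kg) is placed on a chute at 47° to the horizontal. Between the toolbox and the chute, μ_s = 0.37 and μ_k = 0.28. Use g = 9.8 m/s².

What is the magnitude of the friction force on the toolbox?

f ≈ 138 N (up the incline)

Normal force: N = m g cos θ = 74 × 9.8 × cos 47° = 494.6 N.
Along the slope the weight component is m g sin θ = 530.4 N; friction must supply exactly this, acting up-slope.
Maximum static friction available: μ_s N = 0.37 × 494.6 = 183 N.
Since |530.4| > 183 N, static friction cannot hold it; the toolbox slides down the incline and kinetic friction applies: f = μ_k N = 0.28 × 494.6 = 138 N.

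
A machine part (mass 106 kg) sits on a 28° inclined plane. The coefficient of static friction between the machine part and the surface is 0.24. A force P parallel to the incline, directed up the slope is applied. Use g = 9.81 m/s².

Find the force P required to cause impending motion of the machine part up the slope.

At impending motion up the slope, friction acts down-slope at its limit: f = μ_s N.
P is parallel to the surface, so N = m g cos θ = 918 N.
Along the incline: P = m g sin θ + μ_s N = 488 + 0.24×918 = 709 N.

P ≈ 709 N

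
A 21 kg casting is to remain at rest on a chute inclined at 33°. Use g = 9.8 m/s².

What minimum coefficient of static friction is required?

At the slip threshold m g sin θ = μ_s m g cos θ, so μ_s,min = tan θ.
μ_s,min = tan 33° = 0.649.

μ_s,min ≈ 0.649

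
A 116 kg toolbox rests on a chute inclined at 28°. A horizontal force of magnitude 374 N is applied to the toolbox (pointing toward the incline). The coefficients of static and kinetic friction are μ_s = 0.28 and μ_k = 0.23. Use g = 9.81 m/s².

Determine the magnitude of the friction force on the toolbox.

f ≈ 204 N (up the incline)

Resolve perpendicular to the incline: N = m g cos θ + P sin θ = 116×9.81×cos 28° + 374×sin 28° = 1180 N.
Parallel to the incline: P cos θ − m g sin θ = 330.2 − 534.2 = -204 N; the friction needed to balance this is 204 N acting up the slope.
Maximum static friction: μ_s N = 0.28 × 1180 = 330.5 N.
Since 204 N is within the 330.5 N limit, the toolbox stays put and friction is exactly 204 N.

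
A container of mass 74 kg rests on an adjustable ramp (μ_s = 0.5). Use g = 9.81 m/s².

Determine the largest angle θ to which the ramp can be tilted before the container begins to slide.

θ_max ≈ 26.6°

At the slip threshold, m g sin θ = μ_s · m g cos θ, so tan θ = μ_s.
θ_max = arctan(0.5) = 26.6°.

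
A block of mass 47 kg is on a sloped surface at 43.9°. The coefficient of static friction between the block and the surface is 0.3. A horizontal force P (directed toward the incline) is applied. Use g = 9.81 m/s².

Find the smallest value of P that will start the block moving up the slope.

At impending motion up the slope, friction acts down-slope at its limit: f = μ_s N.
Perpendicular to the incline: N = m g cos θ + P sin θ.
Along the incline: P cos θ = m g sin θ + μ_s N = m g sin θ + μ_s (m g cos θ + P sin θ).
Solving, P (cos θ − μ_s sin θ) = m g (sin θ + μ_s cos θ), so P = 47×9.81×(sin 43.9° + 0.3 cos 43.9°)/(cos 43.9° − 0.3 sin 43.9°) = 461×0.9096/0.5125 = 818 N.

P ≈ 818 N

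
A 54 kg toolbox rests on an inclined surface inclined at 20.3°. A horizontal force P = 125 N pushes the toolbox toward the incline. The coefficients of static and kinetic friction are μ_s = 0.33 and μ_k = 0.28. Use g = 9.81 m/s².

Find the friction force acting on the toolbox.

f ≈ 66.5 N (up the incline)

The horizontal push has a component P sin θ into the surface, so N = m g cos θ + P sin θ = 496.8 + 43.37 = 540.2 N.
Parallel to the incline: P cos θ − m g sin θ = 117.2 − 183.8 = -66.55 N; the friction needed to balance this is 66.55 N acting up the slope.
The limit of static friction is μ_s N = 178.3 N.
|f_req| = 66.55 ≤ 178.3 N → the toolbox is in equilibrium; friction equals the required value.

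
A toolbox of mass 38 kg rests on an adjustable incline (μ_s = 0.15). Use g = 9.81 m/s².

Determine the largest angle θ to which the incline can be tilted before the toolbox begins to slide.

At the slip threshold, m g sin θ = μ_s · m g cos θ, so tan θ = μ_s.
θ_max = arctan(0.15) = 8.53°.

θ_max ≈ 8.53°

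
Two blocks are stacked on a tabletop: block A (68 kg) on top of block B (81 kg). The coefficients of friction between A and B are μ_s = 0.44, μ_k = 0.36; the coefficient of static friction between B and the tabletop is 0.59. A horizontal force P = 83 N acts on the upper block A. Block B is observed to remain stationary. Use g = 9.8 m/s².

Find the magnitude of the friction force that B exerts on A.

Between the blocks, N₁ = m_A g = 666.4 N.
Maximum static friction on A from B: μ_s N₁ = 0.44×666.4 = 293.2 N.
Since P = 83 N ≤ 293.2 N, A does not slip on B; friction on A equals P = 83 N.
B experiences an equal 83 N forward from A (third law). B is in equilibrium, so the floor supplies f₂ = 83 N of static friction (limit μ_s(m_A+m_B)g = 861.5 N, not exceeded).

f ≈ 83 N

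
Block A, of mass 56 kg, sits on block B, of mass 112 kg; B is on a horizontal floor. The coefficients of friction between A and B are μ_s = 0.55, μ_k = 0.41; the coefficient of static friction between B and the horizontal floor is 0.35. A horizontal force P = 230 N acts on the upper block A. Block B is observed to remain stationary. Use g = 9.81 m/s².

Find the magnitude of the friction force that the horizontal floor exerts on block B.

f ≈ 230 N

The normal force B exerts on A is simply A's weight, N₁ = 549.4 N.
Maximum static friction on A from B: μ_s N₁ = 0.55×549.4 = 302.1 N.
P = 230 N is within that limit, so A and B move together (both at rest); the A–B friction is simply f₁ = P = 230 N.
By Newton's third law B feels 230 N forward from A. With B stationary, the floor's static friction on B balances it: f₂ = 230 N (well within μ_s(m_A+m_B)g = 576.8 N).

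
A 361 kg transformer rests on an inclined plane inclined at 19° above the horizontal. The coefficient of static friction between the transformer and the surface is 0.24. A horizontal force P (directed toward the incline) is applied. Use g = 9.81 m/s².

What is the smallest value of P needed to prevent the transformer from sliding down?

P_min ≈ 341 N

The transformer tends to slide down (tan θ > μ_s), so at the point of impending slip friction acts up-slope at its limit: f = μ_s N.
Perpendicular to the incline: N = m g cos θ + P sin θ.
Along the incline: P cos θ + μ_s N = m g sin θ, i.e. P cos θ + μ_s (m g cos θ + P sin θ) = m g sin θ.
Solving, P (cos θ + μ_s sin θ) = m g (sin θ − μ_s cos θ), so P = 3540×0.09864/1.024 = 341 N.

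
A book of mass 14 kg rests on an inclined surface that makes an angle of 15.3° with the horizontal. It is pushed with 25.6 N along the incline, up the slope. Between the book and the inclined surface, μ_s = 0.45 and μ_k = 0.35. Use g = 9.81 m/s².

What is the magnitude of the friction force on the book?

f ≈ 10.6 N (up the incline)

The normal reaction is N = m g cos θ = 132.5 N.
The friction needed for equilibrium is m g sin θ − P = 36.24 − 25.6 = 10.64 N, measured positive up-slope.
Maximum static friction available: μ_s N = 0.45 × 132.5 = 59.61 N.
Since |10.64| ≤ 59.61 N, static friction is sufficient; f equals the required value, not μ_s N.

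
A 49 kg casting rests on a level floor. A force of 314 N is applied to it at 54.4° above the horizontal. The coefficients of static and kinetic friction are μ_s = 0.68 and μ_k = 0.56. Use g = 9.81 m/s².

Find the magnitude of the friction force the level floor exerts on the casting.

f ≈ 126 N

Vertical equilibrium gives N = m g − P sin α = 225.4 N.
The horizontal driving force is P cos α = 182.8 N, so equilibrium needs friction f = 182.8 N.
μ_s N = 0.68 × 225.4 = 153.3 N.
The required friction exceeds μ_s N, so the casting moves and f = μ_k N = 126 N.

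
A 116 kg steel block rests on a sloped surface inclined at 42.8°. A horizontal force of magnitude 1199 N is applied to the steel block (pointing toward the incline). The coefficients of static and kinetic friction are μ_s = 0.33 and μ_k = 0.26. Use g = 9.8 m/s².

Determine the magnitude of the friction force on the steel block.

Normal direction: N = m g cos θ + P sin θ = 1649 N.
Parallel to the incline: P cos θ − m g sin θ = 879.7 − 772.4 = 107.4 N; the friction needed to balance this is 107.4 N acting down the slope.
The limit of static friction is μ_s N = 544.1 N.
Since 107.4 N is within the 544.1 N limit, the steel block stays put and friction is exactly 107 N.

f ≈ 107 N (down the incline)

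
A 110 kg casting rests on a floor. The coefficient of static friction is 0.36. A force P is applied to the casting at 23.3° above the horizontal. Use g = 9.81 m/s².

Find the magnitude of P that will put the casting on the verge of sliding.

N = m g − P sin α (the pull lifts the casting).
At impending slip, P cos α = μ_s N = μ_s (m g − P sin α).
Solving: P (cos α + μ_s sin α) = μ_s m g → P = 0.36×1080/(cos 23.3° + 0.36 sin 23.3°) = 388/1.061 = 366 N.

P ≈ 366 N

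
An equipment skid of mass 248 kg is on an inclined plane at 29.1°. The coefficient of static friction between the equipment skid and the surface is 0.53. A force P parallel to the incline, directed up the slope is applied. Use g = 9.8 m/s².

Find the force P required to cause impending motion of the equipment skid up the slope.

P ≈ 2310 N

At impending motion up the slope, friction acts down-slope at its limit: f = μ_s N.
P is parallel to the surface, so N = m g cos θ = 2120 N.
Along the incline: P = m g sin θ + μ_s N = 1180 + 0.53×2120 = 2310 N.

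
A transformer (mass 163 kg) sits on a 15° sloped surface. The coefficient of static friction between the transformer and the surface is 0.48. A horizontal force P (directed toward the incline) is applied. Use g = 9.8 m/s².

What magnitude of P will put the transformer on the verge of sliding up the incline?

P ≈ 1370 N

At impending motion up the slope, friction acts down-slope at its limit: f = μ_s N.
Perpendicular to the incline: N = m g cos θ + P sin θ.
Along the incline: P cos θ = m g sin θ + μ_s N = m g sin θ + μ_s (m g cos θ + P sin θ).
Solving, P (cos θ − μ_s sin θ) = m g (sin θ + μ_s cos θ), so P = 163×9.8×(sin 15° + 0.48 cos 15°)/(cos 15° − 0.48 sin 15°) = 1600×0.7225/0.8417 = 1370 N.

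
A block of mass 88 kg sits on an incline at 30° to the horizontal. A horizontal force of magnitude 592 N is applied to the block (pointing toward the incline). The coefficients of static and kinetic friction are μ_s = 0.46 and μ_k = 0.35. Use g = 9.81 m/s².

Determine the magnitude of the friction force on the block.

Normal direction: N = m g cos θ + P sin θ = 1044 N.
Parallel to the incline: P cos θ − m g sin θ = 512.7 − 431.6 = 81.05 N; the friction needed to balance this is 81.05 N acting down the slope.
Maximum static friction: μ_s N = 0.46 × 1044 = 480.1 N.
|f_req| = 81.05 ≤ 480.1 N → the block is in equilibrium; friction equals the required value.

f ≈ 81 N (down the incline)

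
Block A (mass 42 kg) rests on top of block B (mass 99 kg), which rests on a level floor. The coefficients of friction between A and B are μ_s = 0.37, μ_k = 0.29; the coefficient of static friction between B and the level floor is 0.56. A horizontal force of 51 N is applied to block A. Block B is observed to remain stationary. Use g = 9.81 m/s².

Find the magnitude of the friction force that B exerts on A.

f ≈ 51 N

The normal force B exerts on A is simply A's weight, N₁ = 412 N.
Maximum static friction on A from B: μ_s N₁ = 0.37×412 = 152.4 N.
Since P = 51 N ≤ 152.4 N, A does not slip on B; friction on A equals P = 51 N.
By Newton's third law B feels 51 N forward from A. With B stationary, the floor's static friction on B balances it: f₂ = 51 N (well within μ_s(m_A+m_B)g = 774.6 N).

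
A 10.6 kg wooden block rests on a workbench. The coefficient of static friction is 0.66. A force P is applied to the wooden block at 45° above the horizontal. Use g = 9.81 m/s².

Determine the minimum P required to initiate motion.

P ≈ 58.5 N

N = m g − P sin α (the pull lifts the wooden block).
At impending slip, P cos α = μ_s N = μ_s (m g − P sin α).
Solving: P (cos α + μ_s sin α) = μ_s m g → P = 0.66×104/(cos 45° + 0.66 sin 45°) = 68.6/1.174 = 58.5 N.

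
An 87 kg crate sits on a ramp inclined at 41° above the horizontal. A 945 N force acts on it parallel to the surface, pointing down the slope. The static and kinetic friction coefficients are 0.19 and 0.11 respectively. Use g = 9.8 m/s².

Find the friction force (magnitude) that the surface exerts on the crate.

f ≈ 70.8 N (up the incline)

Normal force: N = m g cos θ = 87 × 9.8 × cos 41° = 643.5 N.
The friction needed for equilibrium is m g sin θ + P = 559.4 + 945 = 1504 N, measured positive up-slope.
Maximum static friction available: μ_s N = 0.19 × 643.5 = 122.3 N.
|1504| exceeds 122.3 N, so the crate slips down-slope; friction is kinetic, f = μ_k N = 0.11×643.5 = 70.8 N.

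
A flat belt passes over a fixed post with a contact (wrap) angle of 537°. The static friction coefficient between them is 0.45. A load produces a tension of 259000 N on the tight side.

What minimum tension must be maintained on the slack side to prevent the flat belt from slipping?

T_min ≈ 3820 N

Capstan equation at impending slip: T_tight/T_slack = e^{μβ}.
β = 537° = 9.372 rad; e^{μβ} = e^{0.45×9.372} = 67.87.
T_slack = T_tight / e^{μβ} = 259000 / 67.87 = 3820 N.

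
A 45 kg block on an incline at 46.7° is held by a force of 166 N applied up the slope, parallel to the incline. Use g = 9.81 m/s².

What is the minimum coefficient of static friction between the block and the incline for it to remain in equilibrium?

N = m g cos θ = 302.8 N.
Friction must make up the shortfall along the incline: f = m g sin θ − P = 321.3 − 166 = 155.3 N.
At the threshold f = μ_s N, so μ_s,min = 155.3/302.8 = 0.513.

μ_s,min ≈ 0.513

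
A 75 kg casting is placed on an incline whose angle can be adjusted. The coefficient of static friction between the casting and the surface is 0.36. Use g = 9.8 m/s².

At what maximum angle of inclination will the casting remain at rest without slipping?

At the slip threshold, m g sin θ = μ_s · m g cos θ, so tan θ = μ_s.
θ_max = arctan(0.36) = 19.8°.

θ_max ≈ 19.8°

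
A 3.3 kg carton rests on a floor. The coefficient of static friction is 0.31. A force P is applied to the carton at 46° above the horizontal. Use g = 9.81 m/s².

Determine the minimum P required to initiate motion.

N = m g − P sin α (the pull lifts the carton).
At impending slip, P cos α = μ_s N = μ_s (m g − P sin α).
Solving: P (cos α + μ_s sin α) = μ_s m g → P = 0.31×32.4/(cos 46° + 0.31 sin 46°) = 10/0.9177 = 10.9 N.

P ≈ 10.9 N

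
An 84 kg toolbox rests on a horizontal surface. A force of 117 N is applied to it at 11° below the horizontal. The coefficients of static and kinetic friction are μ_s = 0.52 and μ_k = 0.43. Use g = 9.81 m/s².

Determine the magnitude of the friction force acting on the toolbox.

The vertical component of P adds to the normal force: N = m g + P sin α = 824 + 22.32 = 846.4 N.
Horizontally, friction must balance P cos α = 114.9 N.
The static-friction limit is μ_s N = 440.1 N.
114.9 ≤ 440.1 N → static; friction equals the required 115 N.

f ≈ 115 N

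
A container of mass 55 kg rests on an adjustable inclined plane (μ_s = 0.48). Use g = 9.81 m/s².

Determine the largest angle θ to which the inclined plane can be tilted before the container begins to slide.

At the slip threshold, m g sin θ = μ_s · m g cos θ, so tan θ = μ_s.
θ_max = arctan(0.48) = 25.6°.

θ_max ≈ 25.6°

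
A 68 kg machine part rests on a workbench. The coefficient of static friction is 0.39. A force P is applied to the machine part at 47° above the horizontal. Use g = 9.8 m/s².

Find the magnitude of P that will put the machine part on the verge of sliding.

P ≈ 269 N

N = m g − P sin α (the pull lifts the machine part).
At impending slip, P cos α = μ_s N = μ_s (m g − P sin α).
Solving: P (cos α + μ_s sin α) = μ_s m g → P = 0.39×666/(cos 47° + 0.39 sin 47°) = 260/0.9672 = 269 N.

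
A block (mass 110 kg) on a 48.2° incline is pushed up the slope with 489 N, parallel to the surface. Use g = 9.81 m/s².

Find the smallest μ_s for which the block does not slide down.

N = m g cos θ = 719.3 N.
Friction must make up the shortfall along the incline: f = m g sin θ − P = 804.4 − 489 = 315.4 N.
At the threshold f = μ_s N, so μ_s,min = 315.4/719.3 = 0.439.

μ_s,min ≈ 0.439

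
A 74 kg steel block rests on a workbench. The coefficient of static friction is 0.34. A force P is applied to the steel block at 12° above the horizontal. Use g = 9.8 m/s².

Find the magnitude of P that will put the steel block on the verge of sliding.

P ≈ 235 N

N = m g − P sin α (the pull lifts the steel block).
At impending slip, P cos α = μ_s N = μ_s (m g − P sin α).
Solving: P (cos α + μ_s sin α) = μ_s m g → P = 0.34×725/(cos 12° + 0.34 sin 12°) = 247/1.049 = 235 N.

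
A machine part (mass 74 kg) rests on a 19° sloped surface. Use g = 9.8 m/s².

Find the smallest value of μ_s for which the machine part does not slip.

At the slip threshold m g sin θ = μ_s m g cos θ, so μ_s,min = tan θ.
μ_s,min = tan 19° = 0.344.

μ_s,min ≈ 0.344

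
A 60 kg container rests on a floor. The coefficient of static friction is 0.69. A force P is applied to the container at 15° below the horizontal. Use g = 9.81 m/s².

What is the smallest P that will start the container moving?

N = m g + P sin α (the push presses the container into the floor).
At impending slip, P cos α = μ_s N = μ_s (m g + P sin α).
Solving: P (cos α − μ_s sin α) = μ_s m g → P = 0.69×589/(cos 15° − 0.69 sin 15°) = 406/0.7873 = 516 N.

P ≈ 516 N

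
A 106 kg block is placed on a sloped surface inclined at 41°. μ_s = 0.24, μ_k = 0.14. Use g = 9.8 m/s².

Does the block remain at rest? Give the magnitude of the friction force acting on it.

N = m g cos θ = 784 N.
Down-slope weight component: m g sin θ = 682 N.
μ_s N = 188 N.
682 > 188 N, so it slides; kinetic friction f = μ_k N = 0.14×784 = 110 N.

f ≈ 110 N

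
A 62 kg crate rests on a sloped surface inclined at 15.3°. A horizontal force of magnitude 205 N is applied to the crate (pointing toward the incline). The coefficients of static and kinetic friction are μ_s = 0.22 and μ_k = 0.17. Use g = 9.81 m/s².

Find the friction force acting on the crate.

Normal direction: N = m g cos θ + P sin θ = 640.8 N.
Parallel to the incline: P cos θ − m g sin θ = 197.7 − 160.5 = 37.24 N; the friction needed to balance this is 37.24 N acting down the slope.
Maximum static friction: μ_s N = 0.22 × 640.8 = 141 N.
|f_req| = 37.24 ≤ 141 N → the crate is in equilibrium; friction equals the required value.

f ≈ 37.2 N (down the incline)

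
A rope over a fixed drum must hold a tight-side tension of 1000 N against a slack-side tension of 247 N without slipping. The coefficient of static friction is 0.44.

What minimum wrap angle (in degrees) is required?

β_min ≈ 182°

T₂/T₁ = e^{μβ} → β = ln(T₂/T₁)/μ.
β = ln(1000/247)/0.44 = 1.398/0.44 = 3.178 rad.
In degrees: β = 3.178 × 180/π = 182°.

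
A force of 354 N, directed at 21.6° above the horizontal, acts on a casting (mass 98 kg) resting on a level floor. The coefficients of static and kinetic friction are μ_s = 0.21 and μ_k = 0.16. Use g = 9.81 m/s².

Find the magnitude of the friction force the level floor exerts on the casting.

N = m g − P sin α = 961.4 − 354×sin 21.6° = 831.1 N.
For equilibrium, f = P cos α = 354×cos 21.6° = 329.1 N.
The static-friction limit is μ_s N = 174.5 N.
329.1 > 174.5 N → the casting slides; f = μ_k N = 0.16×831.1 = 133 N.

f ≈ 133 N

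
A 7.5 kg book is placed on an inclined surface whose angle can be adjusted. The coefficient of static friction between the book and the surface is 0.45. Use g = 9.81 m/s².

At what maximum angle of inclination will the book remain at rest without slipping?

At the slip threshold, m g sin θ = μ_s · m g cos θ, so tan θ = μ_s.
θ_max = arctan(0.45) = 24.2°.

θ_max ≈ 24.2°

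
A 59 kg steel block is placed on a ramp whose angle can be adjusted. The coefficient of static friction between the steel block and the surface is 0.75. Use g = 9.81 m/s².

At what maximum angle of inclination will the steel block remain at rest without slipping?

At the slip threshold, m g sin θ = μ_s · m g cos θ, so tan θ = μ_s.
θ_max = arctan(0.75) = 36.9°.

θ_max ≈ 36.9°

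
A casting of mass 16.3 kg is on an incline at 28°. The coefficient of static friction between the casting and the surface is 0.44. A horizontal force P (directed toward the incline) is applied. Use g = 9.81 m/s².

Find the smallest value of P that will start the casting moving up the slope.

At impending motion up the slope, friction acts down-slope at its limit: f = μ_s N.
Perpendicular to the incline: N = m g cos θ + P sin θ.
Along the incline: P cos θ = m g sin θ + μ_s N = m g sin θ + μ_s (m g cos θ + P sin θ).
Solving, P (cos θ − μ_s sin θ) = m g (sin θ + μ_s cos θ), so P = 16.3×9.81×(sin 28° + 0.44 cos 28°)/(cos 28° − 0.44 sin 28°) = 160×0.858/0.6764 = 203 N.

P ≈ 203 N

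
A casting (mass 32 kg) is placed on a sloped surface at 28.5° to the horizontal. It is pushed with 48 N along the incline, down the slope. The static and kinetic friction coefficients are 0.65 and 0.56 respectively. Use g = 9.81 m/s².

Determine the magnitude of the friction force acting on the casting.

f ≈ 154 N (up the incline)

Normal force: N = m g cos θ = 32 × 9.81 × cos 28.5° = 275.9 N.
The friction needed for equilibrium is m g sin θ + P = 149.8 + 48 = 197.8 N, measured positive up-slope.
Maximum static friction available: μ_s N = 0.65 × 275.9 = 179.3 N.
Since |197.8| > 179.3 N, static friction cannot hold it; the casting slides down the incline and kinetic friction applies: f = μ_k N = 0.56 × 275.9 = 154 N.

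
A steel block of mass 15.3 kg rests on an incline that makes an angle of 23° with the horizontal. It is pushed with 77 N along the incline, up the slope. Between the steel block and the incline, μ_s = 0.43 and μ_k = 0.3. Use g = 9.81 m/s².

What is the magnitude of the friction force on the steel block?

The normal reaction is N = m g cos θ = 138.2 N.
The friction needed for equilibrium is m g sin θ − P = 58.65 − 77 = -18.35 N, measured positive up-slope.
Maximum static friction available: μ_s N = 0.43 × 138.2 = 59.41 N.
Since |-18.35| ≤ 59.41 N, the steel block remains in static equilibrium and friction takes exactly the required value.

f ≈ 18.4 N (down the incline)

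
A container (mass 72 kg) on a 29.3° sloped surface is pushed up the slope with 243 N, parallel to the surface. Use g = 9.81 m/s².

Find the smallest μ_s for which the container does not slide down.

N = m g cos θ = 616 N.
Friction must make up the shortfall along the incline: f = m g sin θ − P = 345.7 − 243 = 102.7 N.
At the threshold f = μ_s N, so μ_s,min = 102.7/616 = 0.167.

μ_s,min ≈ 0.167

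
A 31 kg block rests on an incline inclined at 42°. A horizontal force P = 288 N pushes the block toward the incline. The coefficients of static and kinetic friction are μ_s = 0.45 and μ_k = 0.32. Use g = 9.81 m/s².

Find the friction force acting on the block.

The horizontal push has a component P sin θ into the surface, so N = m g cos θ + P sin θ = 226 + 192.7 = 418.7 N.
Along the incline, the net driving force (taking up-slope positive) is P cos θ − m g sin θ = 214 − 203.5 = 10.54 N, so equilibrium requires friction f = -10.54 N (down-slope).
The limit of static friction is μ_s N = 188.4 N.
Since 10.54 N is within the 188.4 N limit, the block stays put and friction is exactly 10.5 N.

f ≈ 10.5 N (down the incline)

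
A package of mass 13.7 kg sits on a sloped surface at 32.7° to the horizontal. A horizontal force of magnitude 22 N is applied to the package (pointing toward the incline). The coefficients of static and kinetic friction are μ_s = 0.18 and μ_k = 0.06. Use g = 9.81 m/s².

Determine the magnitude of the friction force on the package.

Normal direction: N = m g cos θ + P sin θ = 125 N.
Along the incline, the net driving force (taking up-slope positive) is P cos θ − m g sin θ = 18.51 − 72.61 = -54.09 N, so equilibrium requires friction f = 54.09 N (up-slope).
Maximum static friction: μ_s N = 0.18 × 125 = 22.5 N.
The required 54.09 N exceeds the static limit, so the package slides down-slope and f = μ_k N = 0.06×125 = 7.5 N.

f ≈ 7.5 N (up the incline)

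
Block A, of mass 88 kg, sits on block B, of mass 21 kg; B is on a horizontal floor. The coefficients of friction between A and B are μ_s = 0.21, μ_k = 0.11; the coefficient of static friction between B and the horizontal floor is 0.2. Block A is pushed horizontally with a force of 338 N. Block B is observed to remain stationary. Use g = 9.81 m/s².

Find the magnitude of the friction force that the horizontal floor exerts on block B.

f ≈ 95 N

Between the blocks, N₁ = m_A g = 863.3 N.
Maximum static friction on A from B: μ_s N₁ = 0.21×863.3 = 181.3 N.
P = 338 N exceeds that limit, so A slips over B and the interface friction becomes kinetic: f₁ = μ_k N₁ = 0.11×863.3 = 95 N.
By Newton's third law B feels 95 N forward from A. With B stationary, the floor's static friction on B balances it: f₂ = 95 N (well within μ_s(m_A+m_B)g = 213.9 N).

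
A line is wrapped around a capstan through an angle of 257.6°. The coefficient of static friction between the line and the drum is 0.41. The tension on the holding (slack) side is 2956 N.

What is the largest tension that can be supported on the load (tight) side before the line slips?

T_max ≈ 18700 N

At impending slip the capstan equation gives T₂/T₁ = e^{μβ} with β in radians.
β = 257.6° × π/180 = 4.496 rad.
e^{μβ} = e^{0.41×4.496} = 6.318.
T₂ = T₁ · e^{μβ} = 2956 × 6.318 = 18700 N.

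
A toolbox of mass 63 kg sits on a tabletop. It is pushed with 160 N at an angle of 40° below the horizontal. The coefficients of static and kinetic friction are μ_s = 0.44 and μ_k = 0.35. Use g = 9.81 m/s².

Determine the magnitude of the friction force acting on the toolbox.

f ≈ 123 N

The vertical component of P adds to the normal force: N = m g + P sin α = 618 + 102.8 = 720.9 N.
For equilibrium, f = P cos α = 160×cos 40° = 122.6 N.
μ_s N = 0.44 × 720.9 = 317.2 N.
Since 122.6 N does not exceed the limit, the toolbox stays at rest and f = 123 N.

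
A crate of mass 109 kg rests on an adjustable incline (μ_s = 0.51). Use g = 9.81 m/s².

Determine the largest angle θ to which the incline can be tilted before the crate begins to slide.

At the slip threshold, m g sin θ = μ_s · m g cos θ, so tan θ = μ_s.
θ_max = arctan(0.51) = 27°.

θ_max ≈ 27°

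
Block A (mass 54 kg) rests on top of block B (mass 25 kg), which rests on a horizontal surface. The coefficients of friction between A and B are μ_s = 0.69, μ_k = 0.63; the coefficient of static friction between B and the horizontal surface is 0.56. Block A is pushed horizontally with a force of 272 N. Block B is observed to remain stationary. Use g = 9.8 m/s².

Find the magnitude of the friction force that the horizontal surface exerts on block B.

Between the blocks, N₁ = m_A g = 529.2 N.
So the A–B interface can sustain at most μ_s N₁ = 365.1 N of static friction.
P = 272 N is within that limit, so A and B move together (both at rest); the A–B friction is simply f₁ = P = 272 N.
By Newton's third law B feels 272 N forward from A. With B stationary, the floor's static friction on B balances it: f₂ = 272 N (well within μ_s(m_A+m_B)g = 433.6 N).

f ≈ 272 N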